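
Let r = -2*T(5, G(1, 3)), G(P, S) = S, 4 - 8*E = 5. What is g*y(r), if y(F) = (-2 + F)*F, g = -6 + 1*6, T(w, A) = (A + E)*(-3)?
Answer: 0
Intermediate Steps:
E = -⅛ (E = ½ - ⅛*5 = ½ - 5/8 = -⅛ ≈ -0.12500)
T(w, A) = 3/8 - 3*A (T(w, A) = (A - ⅛)*(-3) = (-⅛ + A)*(-3) = 3/8 - 3*A)
r = 69/4 (r = -2*(3/8 - 3*3) = -2*(3/8 - 9) = -2*(-69/8) = 69/4 ≈ 17.250)
g = 0 (g = -6 + 6 = 0)
y(F) = F*(-2 + F)
g*y(r) = 0*(69*(-2 + 69/4)/4) = 0*((69/4)*(61/4)) = 0*(4209/16) = 0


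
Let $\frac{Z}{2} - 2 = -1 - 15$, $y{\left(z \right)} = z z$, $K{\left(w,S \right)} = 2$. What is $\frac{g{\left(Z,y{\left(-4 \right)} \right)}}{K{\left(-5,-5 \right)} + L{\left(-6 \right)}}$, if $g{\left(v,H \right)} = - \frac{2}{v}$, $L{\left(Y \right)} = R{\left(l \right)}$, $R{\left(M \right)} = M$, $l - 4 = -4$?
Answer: $\frac{1}{28} \approx 0.035714$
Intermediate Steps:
$l = 0$ ($l = 4 - 4 = 0$)
$y{\left(z \right)} = z^{2}$
$L{\left(Y \right)} = 0$
$Z = -28$ ($Z = 4 + 2 \left(-1 - 15\right) = 4 + 2 \left(-16\right) = 4 - 32 = -28$)
$\frac{g{\left(Z,y{\left(-4 \right)} \right)}}{K{\left(-5,-5 \right)} + L{\left(-6 \right)}} = \frac{\left(-2\right) \frac{1}{-28}}{2 + 0} = \frac{\left(-2\right) \left(- \frac{1}{28}\right)}{2} = \frac{1}{2} \cdot \frac{1}{14} = \frac{1}{28}$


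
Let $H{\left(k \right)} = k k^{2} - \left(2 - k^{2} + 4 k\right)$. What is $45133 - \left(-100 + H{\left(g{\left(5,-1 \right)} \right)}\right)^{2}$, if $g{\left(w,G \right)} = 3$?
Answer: $39049$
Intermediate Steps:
$H{\left(k \right)} = -2 + k^{2} + k^{3} - 4 k$ ($H{\left(k \right)} = k^{3} - \left(2 - k^{2} + 4 k\right) = -2 + k^{2} + k^{3} - 4 k$)
$45133 - \left(-100 + H{\left(g{\left(5,-1 \right)} \right)}\right)^{2} = 45133 - \left(-100 + \left(-2 + 3^{2} + 3^{3} - 12\right)\right)^{2} = 45133 - \left(-100 + \left(-2 + 9 + 27 - 12\right)\right)^{2} = 45133 - \left(-100 + 22\right)^{2} = 45133 - \left(-78\right)^{2} = 45133 - 6084 = 39049$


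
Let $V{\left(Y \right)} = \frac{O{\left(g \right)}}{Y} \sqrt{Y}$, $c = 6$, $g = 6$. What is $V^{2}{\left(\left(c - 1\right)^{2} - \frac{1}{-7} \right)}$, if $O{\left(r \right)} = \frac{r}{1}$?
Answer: $\frac{63}{44} \approx 1.4318$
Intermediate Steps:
$O{\left(r \right)} = r$ ($O{\left(r \right)} = r 1 = r$)
$V{\left(Y \right)} = \frac{6}{\sqrt{Y}}$ ($V{\left(Y \right)} = \frac{6}{Y} \sqrt{Y} = \frac{6}{\sqrt{Y}}$)
$V^{2}{\left(\left(c - 1\right)^{2} - \frac{1}{-7} \right)} = \left(\frac{6}{\sqrt{\left(6 - 1\right)^{2} - \frac{1}{-7}}}\right)^{2} = \left(\frac{6}{\sqrt{5^{2} - - \frac{1}{7}}}\right)^{2} = \left(\frac{6}{\sqrt{25 + \frac{1}{7}}}\right)^{2} = \left(\frac{6}{\frac{4}{7} \sqrt{77}}\right)^{2} = \left(6 \frac{\sqrt{77}}{44}\right)^{2} = \left(\frac{3 \sqrt{77}}{22}\right)^{2} = \frac{63}{44}$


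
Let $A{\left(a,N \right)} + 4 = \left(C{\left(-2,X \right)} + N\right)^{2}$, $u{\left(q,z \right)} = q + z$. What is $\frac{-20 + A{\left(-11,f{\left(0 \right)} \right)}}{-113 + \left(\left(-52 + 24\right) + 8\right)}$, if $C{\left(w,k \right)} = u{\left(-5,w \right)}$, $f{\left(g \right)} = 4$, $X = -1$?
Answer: $\frac{15}{133} \approx 0.11278$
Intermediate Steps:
$C{\left(w,k \right)} = -5 + w$
$A{\left(a,N \right)} = -4 + \left(-7 + N\right)^{2}$ ($A{\left(a,N \right)} = -4 + \left(\left(-5 - 2\right) + N\right)^{2} = -4 + \left(-7 + N\right)^{2}$)
$\frac{-20 + A{\left(-11,f{\left(0 \right)} \right)}}{-113 + \left(\left(-52 + 24\right) + 8\right)} = \frac{-20 - \left(4 - \left(-7 + 4\right)^{2}\right)}{-113 + \left(\left(-52 + 24\right) + 8\right)} = \frac{-20 - \left(4 - \left(-3\right)^{2}\right)}{-113 + \left(-28 + 8\right)} = \frac{-20 + \left(-4 + 9\right)}{-113 - 20} = \frac{-20 + 5}{-133} = \left(- \frac{1}{133}\right) \left(-15\right) = \frac{15}{133}$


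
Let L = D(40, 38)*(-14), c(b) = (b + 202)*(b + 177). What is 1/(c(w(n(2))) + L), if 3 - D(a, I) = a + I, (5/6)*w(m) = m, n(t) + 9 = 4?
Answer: 1/34566 ≈ 2.8930e-5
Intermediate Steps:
n(t) = -5 (n(t) = -9 + 4 = -5)
w(m) = 6*m/5
D(a, I) = 3 - I - a (D(a, I) = 3 - (a + I) = 3 - (I + a) = 3 + (-I - a) = 3 - I - a)
c(b) = (177 + b)*(202 + b) (c(b) = (202 + b)*(177 + b) = (177 + b)*(202 + b))
L = 1050 (L = (3 - 1*38 - 1*40)*(-14) = (3 - 38 - 40)*(-14) = -75*(-14) = 1050)
1/(c(w(n(2))) + L) = 1/((35754 + ((6/5)*(-5))**2 + 379*((6/5)*(-5))) + 1050) = 1/((35754 + (-6)**2 + 379*(-6)) + 1050) = 1/((35754 + 36 - 2274) + 1050) = 1/(33516 + 1050) = 1/34566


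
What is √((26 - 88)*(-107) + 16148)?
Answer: √22782 ≈ 150.94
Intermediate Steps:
√((26 - 88)*(-107) + 16148) = √(-62*(-107) + 16148) = √(6634 + 16148) = √22782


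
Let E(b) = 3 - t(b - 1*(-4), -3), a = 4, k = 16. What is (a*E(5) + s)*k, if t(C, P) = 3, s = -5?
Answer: -80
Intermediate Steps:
E(b) = 0 (E(b) = 3 - 1*3 = 3 - 3 = 0)
(a*E(5) + s)*k = (4*0 - 5)*16 = (0 - 5)*16 = -5*16 = -80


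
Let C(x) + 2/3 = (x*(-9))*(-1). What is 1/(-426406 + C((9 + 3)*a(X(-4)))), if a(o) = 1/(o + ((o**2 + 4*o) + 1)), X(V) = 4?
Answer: -111/47330816 ≈ -2.3452e-6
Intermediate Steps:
a(o) = 1/(1 + o**2 + 5*o) (a(o) = 1/(o + (1 + o**2 + 4*o)) = 1/(1 + o**2 + 5*o))
C(x) = -2/3 + 9*x (C(x) = -2/3 + (x*(-9))*(-1) = -2/3 - 9*x*(-1) = -2/3 + 9*x)
1/(-426406 + C((9 + 3)*a(X(-4)))) = 1/(-426406 + (-2/3 + 9*((9 + 3)/(1 + 4**2 + 5*4)))) = 1/(-426406 + (-2/3 + 9*(12/(1 + 16 + 20)))) = 1/(-426406 + (-2/3 + 9*(12/37))) = 1/(-426406 + (-2/3 + 108/37)) = 1/(-426406 + 250/111) = 1/(-47330816/111) = -111/47330816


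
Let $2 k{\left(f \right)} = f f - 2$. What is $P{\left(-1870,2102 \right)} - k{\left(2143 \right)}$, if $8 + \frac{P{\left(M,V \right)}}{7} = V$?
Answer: $- \frac{4563131}{2} \approx -2.2816 \cdot 10^{6}$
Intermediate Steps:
$P{\left(M,V \right)} = -56 + 7 V$
$k{\left(f \right)} = -1 + \frac{f^{2}}{2}$ ($k{\left(f \right)} = \frac{f f - 2}{2} = \frac{f^{2} - 2}{2} = \frac{-2 + f^{2}}{2} = -1 + \frac{f^{2}}{2}$)
$P{\left(-1870,2102 \right)} - k{\left(2143 \right)} = \left(-56 + 7 \cdot 2102\right) - \left(-1 + \frac{2143^{2}}{2}\right) = \left(-56 + 14714\right) - \left(-1 + \frac{1}{2} \cdot 4592449\right) = 14658 - \left(-1 + \frac{4592449}{2}\right) = 14658 - \frac{4592447}{2} = - \frac{4563131}{2}$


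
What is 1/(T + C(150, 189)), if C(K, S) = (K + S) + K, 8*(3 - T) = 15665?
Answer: -8/11729 ≈ -0.00068207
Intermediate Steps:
T = -15641/8 (T = 3 - ⅛*15665 = 3 - 15665/8 = -15641/8 ≈ -1955.1)
C(K, S) = S + 2*K
1/(T + C(150, 189)) = 1/(-15641/8 + (189 + 2*150)) = 1/(-15641/8 + (189 + 300)) = 1/(-15641/8 + 489) = 1/(-11729/8) = -8/11729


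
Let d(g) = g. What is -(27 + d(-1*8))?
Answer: -19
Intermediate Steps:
-(27 + d(-1*8)) = -(27 - 1*8) = -(27 - 8) = -1*19 = -19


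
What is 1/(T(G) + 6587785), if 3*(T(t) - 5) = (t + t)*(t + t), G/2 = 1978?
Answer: 3/82363114 ≈ 3.6424e-8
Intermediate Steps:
G = 3956 (G = 2*1978 = 3956)
T(t) = 5 + 4*t**2/3 (T(t) = 5 + ((t + t)*(t + t))/3 = 5 + ((2*t)*(2*t))/3 = 5 + (4*t**2)/3 = 5 + 4*t**2/3)
1/(T(G) + 6587785) = 1/((5 + (4/3)*3956**2) + 6587785) = 1/((5 + (4/3)*15649936) + 6587785) = 1/((5 + 62599744/3) + 6587785) = 1/(62599759/3 + 6587785) = 1/(82363114/3) = 3/82363114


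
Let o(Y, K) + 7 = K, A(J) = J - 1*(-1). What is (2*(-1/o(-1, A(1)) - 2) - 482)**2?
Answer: 5895184/25 ≈ 2.3581e+5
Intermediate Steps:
A(J) = 1 + J (A(J) = J + 1 = 1 + J)
o(Y, K) = -7 + K
(2*(-1/o(-1, A(1)) - 2) - 482)**2 = (2*(-1/(-7 + (1 + 1)) - 2) - 482)**2 = (2*(-1/(-7 + 2) - 2) - 482)**2 = (2*(-1/(-5) - 2) - 482)**2 = (2*(-1*(-1/5) - 2) - 482)**2 = (2*(1/5 - 2) - 482)**2 = (2*(-9/5) - 482)**2 = (-18/5 - 482)**2 = (-2428/5)**2 = 5895184/25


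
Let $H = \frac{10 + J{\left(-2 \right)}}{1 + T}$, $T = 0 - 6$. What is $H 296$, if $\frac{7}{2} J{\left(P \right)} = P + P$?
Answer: $- \frac{18352}{35} \approx -524.34$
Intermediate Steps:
$J{\left(P \right)} = \frac{4 P}{7}$ ($J{\left(P \right)} = \frac{2 \left(P + P\right)}{7} = \frac{2 \cdot 2 P}{7} = \frac{4 P}{7}$)
$T = -6$ ($T = 0 - 6 = -6$)
$H = - \frac{62}{35}$ ($H = \frac{10 + \frac{4}{7} \left(-2\right)}{1 - 6} = \frac{10 - \frac{8}{7}}{-5} = \frac{62}{7} \left(- \frac{1}{5}\right) = - \frac{62}{35} \approx -1.7714$)
$H 296 = \left(- \frac{62}{35}\right) 296 = - \frac{18352}{35}$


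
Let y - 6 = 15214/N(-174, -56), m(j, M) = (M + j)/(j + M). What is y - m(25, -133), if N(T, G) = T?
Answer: -7172/87 ≈ -82.437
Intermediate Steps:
m(j, M) = 1 (m(j, M) = (M + j)/(M + j) = 1)
y = -7085/87 (y = 6 + 15214/(-174) = 6 + 15214*(-1/174) = 6 - 7607/87 = -7085/87 ≈ -81.437)
y - m(25, -133) = -7085/87 - 1*1 = -7085/87 - 1 = -7172/87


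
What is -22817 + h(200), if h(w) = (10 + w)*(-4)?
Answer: -23657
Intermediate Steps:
h(w) = -40 - 4*w
-22817 + h(200) = -22817 + (-40 - 4*200) = -22817 + (-40 - 800) = -22817 - 840 = -23657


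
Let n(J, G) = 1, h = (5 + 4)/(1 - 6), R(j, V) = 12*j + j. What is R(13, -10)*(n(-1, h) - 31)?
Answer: -5070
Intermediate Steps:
R(j, V) = 13*j
h = -9/5 (h = 9/(-5) = 9*(-⅕) = -9/5 ≈ -1.8000)
R(13, -10)*(n(-1, h) - 31) = (13*13)*(1 - 31) = 169*(-30) = -5070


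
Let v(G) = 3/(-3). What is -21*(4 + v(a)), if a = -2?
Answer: -63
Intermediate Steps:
v(G) = -1 (v(G) = 3*(-⅓) = -1)
-21*(4 + v(a)) = -21*(4 - 1) = -21*3 = -63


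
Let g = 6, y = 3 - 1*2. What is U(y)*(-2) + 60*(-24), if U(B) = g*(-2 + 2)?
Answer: -1440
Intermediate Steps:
y = 1 (y = 3 - 2 = 1)
U(B) = 0 (U(B) = 6*(-2 + 2) = 6*0 = 0)
U(y)*(-2) + 60*(-24) = 0*(-2) + 60*(-24) = 0 - 1440 = -1440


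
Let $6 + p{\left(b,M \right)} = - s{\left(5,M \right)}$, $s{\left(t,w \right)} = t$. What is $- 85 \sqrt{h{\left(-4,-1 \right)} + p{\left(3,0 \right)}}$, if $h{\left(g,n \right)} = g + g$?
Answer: $- 85 i \sqrt{19} \approx - 370.51 i$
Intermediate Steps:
$h{\left(g,n \right)} = 2 g$
$p{\left(b,M \right)} = -11$ ($p{\left(b,M \right)} = -6 - 5 = -11$)
$- 85 \sqrt{h{\left(-4,-1 \right)} + p{\left(3,0 \right)}} = - 85 \sqrt{2 \left(-4\right) - 11} = - 85 \sqrt{-8 - 11} = - 85 \sqrt{-19} = - 85 i \sqrt{19}$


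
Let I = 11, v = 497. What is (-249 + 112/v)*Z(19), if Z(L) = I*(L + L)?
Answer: -7383134/71 ≈ -1.0399e+5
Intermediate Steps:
Z(L) = 22*L (Z(L) = 11*(L + L) = 11*(2*L) = 22*L)
(-249 + 112/v)*Z(19) = (-249 + 112/497)*(22*19) = (-249 + 112*(1/497))*418 = (-249 + 16/71)*418 = -17663/71*418 = -7383134/71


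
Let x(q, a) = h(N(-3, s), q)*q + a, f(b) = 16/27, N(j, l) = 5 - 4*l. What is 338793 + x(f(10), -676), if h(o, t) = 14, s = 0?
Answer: 9129383/27 ≈ 3.3813e+5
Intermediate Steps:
f(b) = 16/27 (f(b) = 16*(1/27) = 16/27)
x(q, a) = a + 14*q (x(q, a) = 14*q + a = a + 14*q)
338793 + x(f(10), -676) = 338793 + (-676 + 14*(16/27)) = 338793 + (-676 + 224/27) = 338793 - 18028/27 = 9129383/27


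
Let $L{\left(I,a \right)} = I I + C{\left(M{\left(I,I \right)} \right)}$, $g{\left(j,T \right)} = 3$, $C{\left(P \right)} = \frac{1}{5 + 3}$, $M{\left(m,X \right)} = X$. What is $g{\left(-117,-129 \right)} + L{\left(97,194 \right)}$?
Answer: $\frac{75297}{8} \approx 9412.1$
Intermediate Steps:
$C{\left(P \right)} = \frac{1}{8}$
$L{\left(I,a \right)} = \frac{1}{8} + I^{2}$ ($L{\left(I,a \right)} = I I + \frac{1}{8} = I^{2} + \frac{1}{8} = \frac{1}{8} + I^{2}$)
$g{\left(-117,-129 \right)} + L{\left(97,194 \right)} = 3 + \left(\frac{1}{8} + 97^{2}\right) = 3 + \left(\frac{1}{8} + 9409\right) = 3 + \frac{75273}{8} = \frac{75297}{8}$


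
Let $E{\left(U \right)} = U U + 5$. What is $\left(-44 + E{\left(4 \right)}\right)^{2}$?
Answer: $529$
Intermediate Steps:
$E{\left(U \right)} = 5 + U^{2}$ ($E{\left(U \right)} = U^{2} + 5 = 5 + U^{2}$)
$\left(-44 + E{\left(4 \right)}\right)^{2} = \left(-44 + \left(5 + 4^{2}\right)\right)^{2} = \left(-44 + \left(5 + 16\right)\right)^{2} = \left(-44 + 21\right)^{2} = \left(-23\right)^{2} = 529$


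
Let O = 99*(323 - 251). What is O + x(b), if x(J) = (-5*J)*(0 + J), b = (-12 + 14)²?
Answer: 7048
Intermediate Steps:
b = 4 (b = 2² = 4)
x(J) = -5*J² (x(J) = (-5*J)*J = -5*J²)
O = 7128 (O = 99*72 = 7128)
O + x(b) = 7128 - 5*4² = 7128 - 5*16 = 7128 - 80 = 7048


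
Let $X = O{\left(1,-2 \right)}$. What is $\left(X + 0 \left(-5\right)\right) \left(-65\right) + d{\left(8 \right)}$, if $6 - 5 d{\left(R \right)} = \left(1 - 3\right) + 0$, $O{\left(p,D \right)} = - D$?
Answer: $- \frac{642}{5} \approx -128.4$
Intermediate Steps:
$X = 2$ ($X = \left(-1\right) \left(-2\right) = 2$)
$d{\left(R \right)} = \frac{8}{5}$ ($d{\left(R \right)} = \frac{6}{5} - \frac{\left(1 - 3\right) + 0}{5} = \frac{6}{5} - \frac{-2 + 0}{5} = \frac{6}{5} - - \frac{2}{5} = \frac{6}{5} + \frac{2}{5} = \frac{8}{5}$)
$\left(X + 0 \left(-5\right)\right) \left(-65\right) + d{\left(8 \right)} = \left(2 + 0 \left(-5\right)\right) \left(-65\right) + \frac{8}{5} = \left(2 + 0\right) \left(-65\right) + \frac{8}{5} = 2 \left(-65\right) + \frac{8}{5} = -130 + \frac{8}{5} = - \frac{642}{5}$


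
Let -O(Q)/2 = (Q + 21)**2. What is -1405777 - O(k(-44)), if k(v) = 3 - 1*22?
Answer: -1405769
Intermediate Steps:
k(v) = -19 (k(v) = 3 - 22 = -19)
O(Q) = -2*(21 + Q)**2 (O(Q) = -2*(Q + 21)**2 = -2*(21 + Q)**2)
-1405777 - O(k(-44)) = -1405777 - (-2)*(21 - 19)**2 = -1405777 - (-2)*2**2 = -1405777 - (-2)*4 = -1405777 - 1*(-8) = -1405777 + 8 = -1405769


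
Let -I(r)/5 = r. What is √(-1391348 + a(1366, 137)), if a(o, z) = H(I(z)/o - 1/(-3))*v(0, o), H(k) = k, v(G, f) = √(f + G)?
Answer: √(-23365747338192 - 2823522*√1366)/4098 ≈ 1179.6*I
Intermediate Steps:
I(r) = -5*r
v(G, f) = √(G + f)
a(o, z) = √o*(⅓ - 5*z/o) (a(o, z) = ((-5*z)/o - 1/(-3))*√(0 + o) = (-5*z/o - 1*(-⅓))*√o = (-5*z/o + ⅓)*√o = (⅓ - 5*z/o)*√o = √o*(⅓ - 5*z/o))
√(-1391348 + a(1366, 137)) = √(-1391348 + (1366 - 15*137)/(3*√1366)) = √(-1391348 + (√1366/1366)*(1366 - 2055)/3) = √(-1391348 + (⅓)*(√1366/1366)*(-689)) = √(-1391348 - 689*√1366/4098)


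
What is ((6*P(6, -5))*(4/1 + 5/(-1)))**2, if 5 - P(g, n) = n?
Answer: 3600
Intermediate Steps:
P(g, n) = 5 - n
((6*P(6, -5))*(4/1 + 5/(-1)))**2 = ((6*(5 - 1*(-5)))*(4/1 + 5/(-1)))**2 = ((6*(5 + 5))*(4*1 + 5*(-1)))**2 = ((6*10)*(4 - 5))**2 = (60*(-1))**2 = (-60)**2 = 3600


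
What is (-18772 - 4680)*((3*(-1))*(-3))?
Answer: -211068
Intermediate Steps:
(-18772 - 4680)*((3*(-1))*(-3)) = -(-70356)*(-3) = -23452*9 = -211068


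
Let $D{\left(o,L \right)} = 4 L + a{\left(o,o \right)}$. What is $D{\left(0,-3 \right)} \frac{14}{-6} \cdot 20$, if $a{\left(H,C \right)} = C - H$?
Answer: $560$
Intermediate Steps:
$D{\left(o,L \right)} = 4 L$ ($D{\left(o,L \right)} = 4 L + \left(o - o\right) = 4 L + 0 = 4 L$)
$D{\left(0,-3 \right)} \frac{14}{-6} \cdot 20 = 4 \left(-3\right) \frac{14}{-6} \cdot 20 = - 12 \cdot 14 \left(- \frac{1}{6}\right) 20 = \left(-12\right) \left(- \frac{7}{3}\right) 20 = 28 \cdot 20 = 560$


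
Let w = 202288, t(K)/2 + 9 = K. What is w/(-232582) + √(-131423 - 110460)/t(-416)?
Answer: -101144/116291 - I*√241883/850 ≈ -0.86975 - 0.57861*I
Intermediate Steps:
t(K) = -18 + 2*K
w/(-232582) + √(-131423 - 110460)/t(-416) = 202288/(-232582) + √(-131423 - 110460)/(-18 + 2*(-416)) = 202288*(-1/232582) + √(-241883)/(-18 - 832) = -101144/116291 + (I*√241883)/(-850) = -101144/116291 + (I*√241883)*(-1/850) = -101144/116291 - I*√241883/850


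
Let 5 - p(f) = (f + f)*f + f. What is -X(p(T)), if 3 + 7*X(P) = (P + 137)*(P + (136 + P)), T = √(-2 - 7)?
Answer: -4157 + 1506*I/7 ≈ -4157.0 + 215.14*I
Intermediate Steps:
T = 3*I (T = √(-9) = 3*I ≈ 3.0*I)
p(f) = 5 - f - 2*f² (p(f) = 5 - ((f + f)*f + f) = 5 - ((2*f)*f + f) = 5 - (2*f² + f) = 5 - (f + 2*f²) = 5 + (-f - 2*f²) = 5 - f - 2*f²)
X(P) = -3/7 + (136 + 2*P)*(137 + P)/7 (X(P) = -3/7 + ((P + 137)*(P + (136 + P)))/7 = -3/7 + ((137 + P)*(136 + 2*P))/7 = -3/7 + ((136 + 2*P)*(137 + P))/7 = -3/7 + (136 + 2*P)*(137 + P)/7)
-X(p(T)) = -(18629/7 + 2*(5 - 3*I - 2*(3*I)²)²/7 + 410*(5 - 3*I - 2*(3*I)²)/7) = -(18629/7 + 2*(5 - 3*I - 2*(-9))²/7 + 410*(5 - 3*I - 2*(-9))/7) = -(18629/7 + 2*(5 - 3*I + 18)²/7 + 410*(5 - 3*I + 18)/7) = -(18629/7 + 2*(23 - 3*I)²/7 + 410*(23 - 3*I)/7) = -(18629/7 + 2*(23 - 3*I)²/7 + (9430/7 - 1230*I/7)) = -(28059/7 - 1230*I/7 + 2*(23 - 3*I)²/7) = -28059/7 - 2*(23 - 3*I)²/7 + 1230*I/7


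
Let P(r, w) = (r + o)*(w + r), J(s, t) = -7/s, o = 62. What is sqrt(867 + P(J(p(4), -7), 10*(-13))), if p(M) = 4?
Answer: 11*I*sqrt(935)/4 ≈ 84.089*I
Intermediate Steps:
P(r, w) = (62 + r)*(r + w) (P(r, w) = (r + 62)*(w + r) = (62 + r)*(r + w))
sqrt(867 + P(J(p(4), -7), 10*(-13))) = sqrt(867 + ((-7/4)**2 + 62*(-7/4) + 62*(10*(-13)) + (-7/4)*(10*(-13)))) = sqrt(867 + ((-7*1/4)**2 + 62*(-7*1/4) + 62*(-130) - 7*1/4*(-130))) = sqrt(867 + ((-7/4)**2 + 62*(-7/4) - 8060 - 7/4*(-130))) = sqrt(867 + (49/16 - 217/2 - 8060 + 455/2)) = sqrt(867 - 127007/16) = sqrt(-113135/16) = 11*I*sqrt(935)/4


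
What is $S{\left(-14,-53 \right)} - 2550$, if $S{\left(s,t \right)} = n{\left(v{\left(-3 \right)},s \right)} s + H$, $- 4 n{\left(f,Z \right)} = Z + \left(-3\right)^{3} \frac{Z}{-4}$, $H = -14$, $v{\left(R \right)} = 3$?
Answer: $- \frac{11775}{4} \approx -2943.8$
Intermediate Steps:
$n{\left(f,Z \right)} = - \frac{31 Z}{16}$ ($n{\left(f,Z \right)} = - \frac{Z + \left(-3\right)^{3} \frac{Z}{-4}}{4} = - \frac{Z - 27 Z \left(- \frac{1}{4}\right)}{4} = - \frac{Z - 27 \left(- \frac{Z}{4}\right)}{4} = - \frac{Z + \frac{27 Z}{4}}{4} = - \frac{\frac{31}{4} Z}{4} = - \frac{31 Z}{16}$)
$S{\left(s,t \right)} = -14 - \frac{31 s^{2}}{16}$ ($S{\left(s,t \right)} = - \frac{31 s}{16} s - 14 = - \frac{31 s^{2}}{16} - 14 = -14 - \frac{31 s^{2}}{16}$)
$S{\left(-14,-53 \right)} - 2550 = \left(-14 - \frac{31 \left(-14\right)^{2}}{16}\right) - 2550 = \left(-14 - \frac{1519}{4}\right) - 2550 = - \frac{1575}{4} - 2550 = - \frac{11775}{4}$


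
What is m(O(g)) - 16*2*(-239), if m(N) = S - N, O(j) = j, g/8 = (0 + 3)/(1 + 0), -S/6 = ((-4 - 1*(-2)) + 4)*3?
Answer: 7588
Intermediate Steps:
S = -36 (S = -6*((-4 - 1*(-2)) + 4)*3 = -6*((-4 + 2) + 4)*3 = -6*(-2 + 4)*3 = -12*3 = -6*6 = -36)
g = 24 (g = 8*((0 + 3)/(1 + 0)) = 8*(3/1) = 8*(3*1) = 8*3 = 24)
m(N) = -36 - N
m(O(g)) - 16*2*(-239) = (-36 - 1*24) - 16*2*(-239) = (-36 - 24) - 32*(-239) = -60 + 7648 = 7588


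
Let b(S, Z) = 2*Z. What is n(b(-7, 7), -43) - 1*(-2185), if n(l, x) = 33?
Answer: 2218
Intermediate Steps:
n(b(-7, 7), -43) - 1*(-2185) = 33 - 1*(-2185) = 33 + 2185 = 2218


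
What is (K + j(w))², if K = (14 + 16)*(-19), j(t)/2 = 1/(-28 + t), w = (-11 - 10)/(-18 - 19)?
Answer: 334805733376/1030225 ≈ 3.2498e+5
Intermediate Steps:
w = 21/37 (w = -21/(-37) = -21*(-1/37) = 21/37 ≈ 0.56757)
j(t) = 2/(-28 + t)
K = -570 (K = 30*(-19) = -570)
(K + j(w))² = (-570 + 2/(-28 + 21/37))² = (-570 + 2/(-1015/37))² = (-570 + 2*(-37/1015))² = (-570 - 74/1015)² = (-578624/1015)² = 334805733376/1030225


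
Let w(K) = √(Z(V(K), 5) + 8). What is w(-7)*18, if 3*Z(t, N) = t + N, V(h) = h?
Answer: 6*√66 ≈ 48.744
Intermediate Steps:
Z(t, N) = N/3 + t/3 (Z(t, N) = (t + N)/3 = (N + t)/3 = N/3 + t/3)
w(K) = √(29/3 + K/3) (w(K) = √(((⅓)*5 + K/3) + 8) = √((5/3 + K/3) + 8) = √(29/3 + K/3))
w(-7)*18 = (√(87 + 3*(-7))/3)*18 = (√(87 - 21)/3)*18 = (√66/3)*18 = 6*√66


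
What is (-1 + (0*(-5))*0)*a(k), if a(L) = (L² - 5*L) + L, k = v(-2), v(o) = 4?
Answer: 0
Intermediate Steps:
k = 4
a(L) = L² - 4*L
(-1 + (0*(-5))*0)*a(k) = (-1 + (0*(-5))*0)*(4*(-4 + 4)) = (-1 + 0*0)*(4*0) = (-1 + 0)*0 = -1*0 = 0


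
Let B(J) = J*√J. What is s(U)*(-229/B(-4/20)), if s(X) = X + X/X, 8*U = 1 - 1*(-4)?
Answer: -14885*I*√5/8 ≈ -4160.5*I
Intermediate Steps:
B(J) = J^(3/2)
U = 5/8 (U = (1 - 1*(-4))/8 = (1 + 4)/8 = (⅛)*5 = 5/8 ≈ 0.62500)
s(X) = 1 + X (s(X) = X + 1 = 1 + X)
s(U)*(-229/B(-4/20)) = (1 + 5/8)*(-229*5*I*√5) = 13*(-229*5*I*√5)/8 = 13*(-1145*I*√5)/8 = -14885*I*√5/8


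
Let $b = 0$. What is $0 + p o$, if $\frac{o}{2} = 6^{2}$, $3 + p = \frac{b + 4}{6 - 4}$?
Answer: $-72$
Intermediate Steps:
$p = -1$ ($p = -3 + \frac{0 + 4}{6 - 4} = -3 + \frac{4}{2} = -3 + 4 \cdot \frac{1}{2} = -3 + 2 = -1$)
$o = 72$ ($o = 2 \cdot 6^{2} = 2 \cdot 36 = 72$)
$0 + p o = 0 - 72 = -72$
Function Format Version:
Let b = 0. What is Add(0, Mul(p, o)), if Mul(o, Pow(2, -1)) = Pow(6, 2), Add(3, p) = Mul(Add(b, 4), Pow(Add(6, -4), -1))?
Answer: -72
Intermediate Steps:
p = -1 (p = Add(-3, Mul(Add(0, 4), Pow(Add(6, -4), -1))) = Add(-3, Mul(4, Pow(2, -1))) = Add(-3, Mul(4, Rational(1, 2))) = Add(-3, 2) = -1)
o = 72 (o = Mul(2, Pow(6, 2)) = Mul(2, 36) = 72)
Add(0, Mul(p, o)) = Add(0, Mul(-1, 72)) = Add(0, -72) = -72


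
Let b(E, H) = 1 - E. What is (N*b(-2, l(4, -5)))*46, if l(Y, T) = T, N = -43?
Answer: -5934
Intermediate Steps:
(N*b(-2, l(4, -5)))*46 = -43*(1 - 1*(-2))*46 = -43*(1 + 2)*46 = -43*3*46 = -129*46 = -5934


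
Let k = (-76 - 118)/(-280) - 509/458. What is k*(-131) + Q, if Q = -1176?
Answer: -35944933/32060 ≈ -1121.2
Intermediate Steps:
k = -13417/32060 (k = -194*(-1/280) - 509*1/458 = 97/140 - 509/458 = -13417/32060 ≈ -0.41850)
k*(-131) + Q = -13417/32060*(-131) - 1176 = 1757627/32060 - 1176 = -35944933/32060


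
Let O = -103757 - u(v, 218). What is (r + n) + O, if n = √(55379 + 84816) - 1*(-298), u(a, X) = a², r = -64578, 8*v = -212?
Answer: -674957/4 + √140195 ≈ -1.6836e+5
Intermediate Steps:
v = -53/2 (v = (⅛)*(-212) = -53/2 ≈ -26.500)
O = -417837/4 (O = -103757 - (-53/2)² = -103757 - 1*2809/4 = -103757 - 2809/4 = -417837/4 ≈ -1.0446e+5)
n = 298 + √140195 (n = √140195 + 298 = 298 + √140195 ≈ 672.43)
(r + n) + O = (-64578 + (298 + √140195)) - 417837/4 = (-64280 + √140195) - 417837/4 = -674957/4 + √140195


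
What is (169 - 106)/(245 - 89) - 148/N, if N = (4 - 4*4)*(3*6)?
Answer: 1529/1404 ≈ 1.0890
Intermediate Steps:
N = -216 (N = (4 - 16)*18 = -12*18 = -216)
(169 - 106)/(245 - 89) - 148/N = (169 - 106)/(245 - 89) - 148/(-216) = 63/156 - 148*(-1)/216 = 63*(1/156) - 1*(-37/54) = 21/52 + 37/54 = 1529/1404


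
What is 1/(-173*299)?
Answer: -1/51727 ≈ -1.9332e-5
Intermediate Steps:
1/(-173*299) = 1/(-51727) = -1/51727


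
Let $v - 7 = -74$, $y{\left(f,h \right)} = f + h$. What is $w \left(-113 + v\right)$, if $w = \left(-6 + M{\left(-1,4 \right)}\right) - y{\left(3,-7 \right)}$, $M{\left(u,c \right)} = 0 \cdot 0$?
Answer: $360$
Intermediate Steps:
$M{\left(u,c \right)} = 0$
$v = -67$ ($v = 7 - 74 = -67$)
$w = -2$ ($w = \left(-6 + 0\right) - \left(3 - 7\right) = -6 - -4 = -6 + 4 = -2$)
$w \left(-113 + v\right) = - 2 \left(-113 - 67\right) = \left(-2\right) \left(-180\right) = 360$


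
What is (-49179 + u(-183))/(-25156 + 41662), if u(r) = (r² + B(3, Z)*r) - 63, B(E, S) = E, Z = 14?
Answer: -2717/2751 ≈ -0.98764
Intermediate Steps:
u(r) = -63 + r² + 3*r (u(r) = (r² + 3*r) - 63 = -63 + r² + 3*r)
(-49179 + u(-183))/(-25156 + 41662) = (-49179 + (-63 + (-183)² + 3*(-183)))/(-25156 + 41662) = (-49179 + (-63 + 33489 - 549))/16506 = (-49179 + 32877)*(1/16506) = -16302*1/16506 = -2717/2751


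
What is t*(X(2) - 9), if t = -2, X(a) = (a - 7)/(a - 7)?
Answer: 16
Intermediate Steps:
X(a) = 1 (X(a) = (-7 + a)/(-7 + a) = 1)
t*(X(2) - 9) = -2*(1 - 9) = -2*(-8) = 16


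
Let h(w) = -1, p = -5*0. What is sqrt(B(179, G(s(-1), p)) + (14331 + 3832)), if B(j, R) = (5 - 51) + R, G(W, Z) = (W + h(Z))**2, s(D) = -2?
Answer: 3*sqrt(2014) ≈ 134.63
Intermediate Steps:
p = 0
G(W, Z) = (-1 + W)**2 (G(W, Z) = (W - 1)**2 = (-1 + W)**2)
B(j, R) = -46 + R
sqrt(B(179, G(s(-1), p)) + (14331 + 3832)) = sqrt((-46 + (-1 - 2)**2) + (14331 + 3832)) = sqrt((-46 + (-3)**2) + 18163) = sqrt((-46 + 9) + 18163) = sqrt(-37 + 18163) = sqrt(18126) = 3*sqrt(2014)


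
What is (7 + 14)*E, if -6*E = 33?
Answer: -231/2 ≈ -115.50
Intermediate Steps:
E = -11/2 (E = -1/6*33 = -11/2 ≈ -5.5000)
(7 + 14)*E = (7 + 14)*(-11/2) = 21*(-11/2) = -231/2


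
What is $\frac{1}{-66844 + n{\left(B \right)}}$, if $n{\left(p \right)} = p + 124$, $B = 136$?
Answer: $- \frac{1}{66584} \approx -1.5019 \cdot 10^{-5}$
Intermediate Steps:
$n{\left(p \right)} = 124 + p$
$\frac{1}{-66844 + n{\left(B \right)}} = \frac{1}{-66844 + \left(124 + 136\right)} = \frac{1}{-66844 + 260} = \frac{1}{-66584} = - \frac{1}{66584}$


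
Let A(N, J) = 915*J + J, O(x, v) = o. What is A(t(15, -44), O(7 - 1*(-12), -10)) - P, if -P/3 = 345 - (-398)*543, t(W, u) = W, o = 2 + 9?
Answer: 659453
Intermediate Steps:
o = 11
O(x, v) = 11
A(N, J) = 916*J
P = -649377 (P = -3*(345 - (-398)*543) = -3*(345 - 398*(-543)) = -3*(345 + 216114) = -3*216459 = -649377)
A(t(15, -44), O(7 - 1*(-12), -10)) - P = 916*11 - 1*(-649377) = 10076 + 649377 = 659453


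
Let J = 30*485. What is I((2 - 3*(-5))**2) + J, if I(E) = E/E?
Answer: 14551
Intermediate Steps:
I(E) = 1
J = 14550
I((2 - 3*(-5))**2) + J = 1 + 14550 = 14551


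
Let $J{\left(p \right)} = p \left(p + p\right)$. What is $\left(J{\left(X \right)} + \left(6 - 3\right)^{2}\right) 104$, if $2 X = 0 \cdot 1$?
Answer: $936$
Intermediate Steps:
$X = 0$ ($X = \frac{0 \cdot 1}{2} = \frac{1}{2} \cdot 0 = 0$)
$J{\left(p \right)} = 2 p^{2}$ ($J{\left(p \right)} = p 2 p = 2 p^{2}$)
$\left(J{\left(X \right)} + \left(6 - 3\right)^{2}\right) 104 = \left(2 \cdot 0^{2} + \left(6 - 3\right)^{2}\right) 104 = \left(2 \cdot 0 + 3^{2}\right) 104 = \left(0 + 9\right) 104 = 9 \cdot 104 = 936$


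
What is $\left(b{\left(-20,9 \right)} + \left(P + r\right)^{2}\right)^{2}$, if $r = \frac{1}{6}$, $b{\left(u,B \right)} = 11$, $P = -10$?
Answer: $\frac{15031129}{1296} \approx 11598.0$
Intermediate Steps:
$r = \frac{1}{6} \approx 0.16667$
$\left(b{\left(-20,9 \right)} + \left(P + r\right)^{2}\right)^{2} = \left(11 + \left(-10 + \frac{1}{6}\right)^{2}\right)^{2} = \left(11 + \left(- \frac{59}{6}\right)^{2}\right)^{2} = \left(11 + \frac{3481}{36}\right)^{2} = \left(\frac{3877}{36}\right)^{2} = \frac{15031129}{1296}$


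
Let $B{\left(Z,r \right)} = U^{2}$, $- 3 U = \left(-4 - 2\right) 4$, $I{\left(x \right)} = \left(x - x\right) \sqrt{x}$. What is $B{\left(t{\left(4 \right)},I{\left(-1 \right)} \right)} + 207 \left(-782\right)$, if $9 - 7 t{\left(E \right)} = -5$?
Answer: $-161810$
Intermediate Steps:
$t{\left(E \right)} = 2$ ($t{\left(E \right)} = \frac{9}{7} - - \frac{5}{7} = \frac{9}{7} + \frac{5}{7} = 2$)
$I{\left(x \right)} = 0$ ($I{\left(x \right)} = 0 \sqrt{x} = 0$)
$U = 8$ ($U = - \frac{\left(-4 - 2\right) 4}{3} = - \frac{\left(-6\right) 4}{3} = \left(- \frac{1}{3}\right) \left(-24\right) = 8$)
$B{\left(Z,r \right)} = 64$ ($B{\left(Z,r \right)} = 8^{2} = 64$)
$B{\left(t{\left(4 \right)},I{\left(-1 \right)} \right)} + 207 \left(-782\right) = 64 + 207 \left(-782\right) = 64 - 161874 = -161810$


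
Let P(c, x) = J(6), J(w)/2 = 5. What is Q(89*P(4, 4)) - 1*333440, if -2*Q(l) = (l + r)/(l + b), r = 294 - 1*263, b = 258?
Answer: -765579161/2296 ≈ -3.3344e+5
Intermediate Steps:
J(w) = 10 (J(w) = 2*5 = 10)
P(c, x) = 10
r = 31 (r = 294 - 263 = 31)
Q(l) = -(31 + l)/(2*(258 + l)) (Q(l) = -(l + 31)/(2*(l + 258)) = -(31 + l)/(2*(258 + l)))
Q(89*P(4, 4)) - 1*333440 = (-31 - 89*10)/(2*(258 + 89*10)) - 1*333440 = (-31 - 1*890)/(2*(258 + 890)) - 333440 = (1/2)*(-31 - 890)/1148 - 333440 = (1/2)*(1/1148)*(-921) - 333440 = -921/2296 - 333440 = -765579161/2296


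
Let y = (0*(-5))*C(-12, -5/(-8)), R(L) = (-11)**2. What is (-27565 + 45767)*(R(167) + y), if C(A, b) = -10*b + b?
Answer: 2202442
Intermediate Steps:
R(L) = 121
C(A, b) = -9*b
y = 0 (y = (0*(-5))*(-(-45)/(-8)) = 0*(-(-45)*(-1)/8) = 0*(-9*5/8) = 0*(-45/8) = 0)
(-27565 + 45767)*(R(167) + y) = (-27565 + 45767)*(121 + 0) = 18202*121 = 2202442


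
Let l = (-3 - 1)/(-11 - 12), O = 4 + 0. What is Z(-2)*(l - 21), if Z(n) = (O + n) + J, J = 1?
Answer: -1437/23 ≈ -62.478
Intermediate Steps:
O = 4
l = 4/23 (l = -4/(-23) = -4*(-1/23) = 4/23 ≈ 0.17391)
Z(n) = 5 + n (Z(n) = (4 + n) + 1 = 5 + n)
Z(-2)*(l - 21) = (5 - 2)*(4/23 - 21) = 3*(-479/23) = -1437/23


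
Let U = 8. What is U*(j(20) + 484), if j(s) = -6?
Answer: 3824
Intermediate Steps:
U*(j(20) + 484) = 8*(-6 + 484) = 8*478 = 3824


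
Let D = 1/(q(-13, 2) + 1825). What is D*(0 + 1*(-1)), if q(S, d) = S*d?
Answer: -1/1799 ≈ -0.00055586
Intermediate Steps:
D = 1/1799 (D = 1/(-13*2 + 1825) = 1/(-26 + 1825) = 1/1799 ≈ 0.00055586)
D*(0 + 1*(-1)) = (0 + 1*(-1))/1799 = (0 - 1)/1799 = (1/1799)*(-1) = -1/1799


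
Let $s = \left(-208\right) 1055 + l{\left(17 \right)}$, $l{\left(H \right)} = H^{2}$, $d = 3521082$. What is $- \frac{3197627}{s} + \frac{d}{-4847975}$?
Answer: $\frac{14730367113943}{1062438569225} \approx 13.865$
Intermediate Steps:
$s = -219151$ ($s = \left(-208\right) 1055 + 17^{2} = -219440 + 289 = -219151$)
$- \frac{3197627}{s} + \frac{d}{-4847975} = - \frac{3197627}{-219151} + \frac{3521082}{-4847975} = \left(-3197627\right) \left(- \frac{1}{219151}\right) + 3521082 \left(- \frac{1}{4847975}\right) = \frac{3197627}{219151} - \frac{3521082}{4847975} = \frac{14730367113943}{1062438569225}$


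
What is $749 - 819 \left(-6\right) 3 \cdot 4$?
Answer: $59717$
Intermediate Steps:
$749 - 819 \left(-6\right) 3 \cdot 4 = 749 - 819 \left(\left(-18\right) 4\right) = 749 - -58968 = 749 + 58968 = 59717$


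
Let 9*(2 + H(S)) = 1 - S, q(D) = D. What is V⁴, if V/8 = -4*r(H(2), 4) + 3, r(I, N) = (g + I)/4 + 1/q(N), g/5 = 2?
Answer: 32319410176/6561 ≈ 4.9260e+6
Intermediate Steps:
H(S) = -17/9 - S/9 (H(S) = -2 + (1 - S)/9 = -2 + (⅑ - S/9) = -17/9 - S/9)
g = 10 (g = 5*2 = 10)
r(I, N) = 5/2 + 1/N + I/4 (r(I, N) = (10 + I)/4 + 1/N = (10 + I)*(¼) + 1/N = (5/2 + I/4) + 1/N = 5/2 + 1/N + I/4)
V = -424/9 (V = 8*(-(4 + 4*(10 + (-17/9 - ⅑*2)))/4 + 3) = 8*(-(4 + 4*(10 + (-17/9 - 2/9)))/4 + 3) = 8*(-(4 + 4*(10 - 19/9))/4 + 3) = 8*(-(4 + 4*(71/9))/4 + 3) = 8*(-(4 + 284/9)/4 + 3) = 8*(-320/(4*9) + 3) = 8*(-4*20/9 + 3) = 8*(-80/9 + 3) = 8*(-53/9) = -424/9 ≈ -47.111)
V⁴ = (-424/9)⁴ = 32319410176/6561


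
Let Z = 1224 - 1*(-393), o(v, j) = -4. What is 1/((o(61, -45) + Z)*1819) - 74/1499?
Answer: -217117979/4398136453 ≈ -0.049366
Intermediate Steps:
Z = 1617 (Z = 1224 + 393 = 1617)
1/((o(61, -45) + Z)*1819) - 74/1499 = 1/((-4 + 1617)*1819) - 74/1499 = (1/1819)/1613 - 74*1/1499 = (1/1613)*(1/1819) - 74/1499 = 1/2934047 - 74/1499 = -217117979/4398136453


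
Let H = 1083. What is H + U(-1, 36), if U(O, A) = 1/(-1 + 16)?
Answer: 16246/15 ≈ 1083.1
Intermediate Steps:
U(O, A) = 1/15
H + U(-1, 36) = 1083 + 1/15 = 16246/15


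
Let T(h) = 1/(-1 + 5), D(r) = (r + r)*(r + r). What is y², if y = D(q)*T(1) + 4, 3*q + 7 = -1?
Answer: 10000/81 ≈ 123.46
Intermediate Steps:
q = -8/3 (q = -7/3 + (⅓)*(-1) = -7/3 - ⅓ = -8/3 ≈ -2.6667)
D(r) = 4*r² (D(r) = (2*r)*(2*r) = 4*r²)
T(h) = ¼ (T(h) = 1/4 = ¼)
y = 100/9 (y = (4*(-8/3)²)*(¼) + 4 = (4*(64/9))*(¼) + 4 = (256/9)*(¼) + 4 = 64/9 + 4 = 100/9 ≈ 11.111)
y² = (100/9)² = 10000/81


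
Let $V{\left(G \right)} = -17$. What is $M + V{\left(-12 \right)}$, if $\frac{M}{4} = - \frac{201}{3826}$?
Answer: $- \frac{32923}{1913} \approx -17.21$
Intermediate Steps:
$M = - \frac{402}{1913}$ ($M = 4 \left(- \frac{201}{3826}\right) = - \frac{402}{1913} \approx -0.21014$)
$M + V{\left(-12 \right)} = - \frac{402}{1913} - 17 = - \frac{32923}{1913}$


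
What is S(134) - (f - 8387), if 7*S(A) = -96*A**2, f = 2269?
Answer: -1680950/7 ≈ -2.4014e+5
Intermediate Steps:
S(A) = -96*A**2/7 (S(A) = (-96*A**2)/7 = -96*A**2/7)
S(134) - (f - 8387) = -96/7*134**2 - (2269 - 8387) = -96/7*17956 - 1*(-6118) = -1723776/7 + 6118 = -1680950/7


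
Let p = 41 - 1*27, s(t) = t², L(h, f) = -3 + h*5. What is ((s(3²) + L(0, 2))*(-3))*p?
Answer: -3276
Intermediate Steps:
L(h, f) = -3 + 5*h
p = 14 (p = 41 - 27 = 14)
((s(3²) + L(0, 2))*(-3))*p = (((3²)² + (-3 + 5*0))*(-3))*14 = ((9² + (-3 + 0))*(-3))*14 = ((81 - 3)*(-3))*14 = (78*(-3))*14 = -234*14 = -3276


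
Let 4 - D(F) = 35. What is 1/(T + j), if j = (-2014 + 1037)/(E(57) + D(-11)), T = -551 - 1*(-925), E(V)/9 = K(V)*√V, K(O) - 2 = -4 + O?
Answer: 5223053249/1953409633259 + 483615*√57/1953409633259 ≈ 0.0026757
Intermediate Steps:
K(O) = -2 + O (K(O) = 2 + (-4 + O) = -2 + O)
D(F) = -31 (D(F) = 4 - 1*35 = 4 - 35 = -31)
E(V) = 9*√V*(-2 + V) (E(V) = 9*((-2 + V)*√V) = 9*(√V*(-2 + V)) = 9*√V*(-2 + V))
T = 374 (T = -551 + 925 = 374)
j = -977/(-31 + 495*√57) (j = (-2014 + 1037)/(9*√57*(-2 + 57) - 31) = -977/(9*√57*55 - 31) = -977/(495*√57 - 31) = -977/(-31 + 495*√57) ≈ -0.26361)
1/(T + j) = 1/(374 + (-30287/13965464 - 483615*√57/13965464)) = 1/(5223053249/13965464 - 483615*√57/13965464)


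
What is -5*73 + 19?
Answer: -346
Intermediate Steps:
-5*73 + 19 = -365 + 19 = -346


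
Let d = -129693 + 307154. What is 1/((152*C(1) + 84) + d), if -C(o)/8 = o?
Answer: 1/176329 ≈ 5.6712e-6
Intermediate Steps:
C(o) = -8*o
d = 177461
1/((152*C(1) + 84) + d) = 1/((152*(-8*1) + 84) + 177461) = 1/((152*(-8) + 84) + 177461) = 1/((-1216 + 84) + 177461) = 1/(-1132 + 177461) = 1/176329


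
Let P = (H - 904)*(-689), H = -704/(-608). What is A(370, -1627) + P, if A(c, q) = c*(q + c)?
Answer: 2982396/19 ≈ 1.5697e+5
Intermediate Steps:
A(c, q) = c*(c + q)
H = 22/19 (H = -704*(-1/608) = 22/19 ≈ 1.1579)
P = 11819106/19 (P = (22/19 - 904)*(-689) = -17154/19*(-689) = 11819106/19 ≈ 6.2206e+5)
A(370, -1627) + P = 370*(370 - 1627) + 11819106/19 = 370*(-1257) + 11819106/19 = -465090 + 11819106/19 = 2982396/19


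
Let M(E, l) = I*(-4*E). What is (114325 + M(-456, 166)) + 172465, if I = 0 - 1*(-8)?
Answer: 301382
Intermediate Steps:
I = 8 (I = 0 + 8 = 8)
M(E, l) = -32*E (M(E, l) = 8*(-4*E) = -32*E)
(114325 + M(-456, 166)) + 172465 = (114325 - 32*(-456)) + 172465 = (114325 + 14592) + 172465 = 128917 + 172465 = 301382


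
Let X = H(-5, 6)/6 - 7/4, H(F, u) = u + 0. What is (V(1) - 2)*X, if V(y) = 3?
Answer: -¾ ≈ -0.75000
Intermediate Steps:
H(F, u) = u
X = -¾ (X = 6/6 - 7/4 = 6*(⅙) - 7*¼ = 1 - 7/4 = -¾ ≈ -0.75000)
(V(1) - 2)*X = (3 - 2)*(-¾) = 1*(-¾) = -¾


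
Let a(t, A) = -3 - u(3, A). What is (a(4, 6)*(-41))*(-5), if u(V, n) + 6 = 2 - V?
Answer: 820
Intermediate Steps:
u(V, n) = -4 - V (u(V, n) = -6 + (2 - V) = -4 - V)
a(t, A) = 4 (a(t, A) = -3 - (-4 - 1*3) = -3 - (-4 - 3) = -3 - 1*(-7) = -3 + 7 = 4)
(a(4, 6)*(-41))*(-5) = (4*(-41))*(-5) = -164*(-5) = 820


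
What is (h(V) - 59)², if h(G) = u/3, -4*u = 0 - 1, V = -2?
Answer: 499849/144 ≈ 3471.2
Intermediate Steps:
u = ¼ (u = -(0 - 1)/4 = -¼*(-1) = ¼ ≈ 0.25000)
h(G) = 1/12 (h(G) = (¼)/3 = (¼)*(⅓) = 1/12)
(h(V) - 59)² = (1/12 - 59)² = (-707/12)² = 499849/144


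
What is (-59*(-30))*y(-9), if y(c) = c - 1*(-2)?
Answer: -12390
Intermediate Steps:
y(c) = 2 + c (y(c) = c + 2 = 2 + c)
(-59*(-30))*y(-9) = (-59*(-30))*(2 - 9) = 1770*(-7) = -12390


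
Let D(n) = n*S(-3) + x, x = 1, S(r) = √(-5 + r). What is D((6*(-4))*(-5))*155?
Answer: 155 + 37200*I*√2 ≈ 155.0 + 52609.0*I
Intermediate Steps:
D(n) = 1 + 2*I*n*√2 (D(n) = n*√(-5 - 3) + 1 = n*√(-8) + 1 = n*(2*I*√2) + 1 = 2*I*n*√2 + 1 = 1 + 2*I*n*√2)
D((6*(-4))*(-5))*155 = (1 + 2*I*((6*(-4))*(-5))*√2)*155 = (1 + 2*I*(-24*(-5))*√2)*155 = (1 + 2*I*120*√2)*155 = (1 + 240*I*√2)*155 = 155 + 37200*I*√2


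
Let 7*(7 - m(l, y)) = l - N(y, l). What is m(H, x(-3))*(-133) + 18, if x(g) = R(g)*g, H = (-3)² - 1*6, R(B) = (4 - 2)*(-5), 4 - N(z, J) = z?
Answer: -362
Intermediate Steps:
N(z, J) = 4 - z
R(B) = -10 (R(B) = 2*(-5) = -10)
H = 3 (H = 9 - 6 = 3)
x(g) = -10*g
m(l, y) = 53/7 - l/7 - y/7 (m(l, y) = 7 - (l - (4 - y))/7 = 7 - (l + (-4 + y))/7 = 7 - (-4 + l + y)/7 = 7 + (4/7 - l/7 - y/7) = 53/7 - l/7 - y/7)
m(H, x(-3))*(-133) + 18 = (53/7 - ⅐*3 - (-10)*(-3)/7)*(-133) + 18 = (53/7 - 3/7 - ⅐*30)*(-133) + 18 = (53/7 - 3/7 - 30/7)*(-133) + 18 = (20/7)*(-133) + 18 = -380 + 18 = -362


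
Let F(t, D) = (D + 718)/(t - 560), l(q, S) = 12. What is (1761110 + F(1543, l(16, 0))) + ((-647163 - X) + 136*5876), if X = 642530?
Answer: 1248954329/983 ≈ 1.2706e+6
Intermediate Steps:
F(t, D) = (718 + D)/(-560 + t)
(1761110 + F(1543, l(16, 0))) + ((-647163 - X) + 136*5876) = (1761110 + (718 + 12)/(-560 + 1543)) + ((-647163 - 1*642530) + 136*5876) = (1761110 + 730/983) + ((-647163 - 642530) + 799136) = (1761110 + (1/983)*730) + (-1289693 + 799136) = (1761110 + 730/983) - 490557 = 1731171860/983 - 490557 = 1248954329/983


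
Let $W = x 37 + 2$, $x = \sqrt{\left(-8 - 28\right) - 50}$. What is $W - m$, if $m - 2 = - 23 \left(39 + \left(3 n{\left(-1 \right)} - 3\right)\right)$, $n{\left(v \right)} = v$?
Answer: $759 + 37 i \sqrt{86} \approx 759.0 + 343.12 i$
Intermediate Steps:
$x = i \sqrt{86}$ ($x = \sqrt{-36 - 50} = \sqrt{-86} = i \sqrt{86} \approx 9.2736 i$)
$W = 2 + 37 i \sqrt{86}$ ($W = i \sqrt{86} \cdot 37 + 2 = 37 i \sqrt{86} + 2 = 2 + 37 i \sqrt{86} \approx 2.0 + 343.12 i$)
$m = -757$ ($m = 2 - 23 \left(39 + \left(3 \left(-1\right) - 3\right)\right) = 2 - 23 \left(39 - 6\right) = 2 - 759 = -757$)
$W - m = \left(2 + 37 i \sqrt{86}\right) - -757 = \left(2 + 37 i \sqrt{86}\right) + 757 = 759 + 37 i \sqrt{86}$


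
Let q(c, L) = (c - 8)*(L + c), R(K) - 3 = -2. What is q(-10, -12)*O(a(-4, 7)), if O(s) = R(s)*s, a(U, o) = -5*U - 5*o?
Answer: -5940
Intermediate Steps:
R(K) = 1 (R(K) = 3 - 2 = 1)
O(s) = s (O(s) = 1*s = s)
q(c, L) = (-8 + c)*(L + c)
q(-10, -12)*O(a(-4, 7)) = ((-10)² - 8*(-12) - 8*(-10) - 12*(-10))*(-5*(-4) - 5*7) = (100 + 96 + 80 + 120)*(20 - 35) = 396*(-15) = -5940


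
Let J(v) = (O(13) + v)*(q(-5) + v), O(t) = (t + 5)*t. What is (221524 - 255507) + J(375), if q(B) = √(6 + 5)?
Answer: 194392 + 609*√11 ≈ 1.9641e+5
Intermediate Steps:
q(B) = √11
O(t) = t*(5 + t) (O(t) = (5 + t)*t = t*(5 + t))
J(v) = (234 + v)*(v + √11) (J(v) = (13*(5 + 13) + v)*(√11 + v) = (13*18 + v)*(v + √11) = (234 + v)*(v + √11))
(221524 - 255507) + J(375) = (221524 - 255507) + (375² + 234*375 + 234*√11 + 375*√11) = -33983 + (140625 + 87750 + 234*√11 + 375*√11) = -33983 + (228375 + 609*√11) = 194392 + 609*√11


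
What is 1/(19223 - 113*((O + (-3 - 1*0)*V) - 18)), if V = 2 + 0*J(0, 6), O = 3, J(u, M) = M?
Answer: 1/21596 ≈ 4.6305e-5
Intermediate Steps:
V = 2 (V = 2 + 0*6 = 2 + 0 = 2)
1/(19223 - 113*((O + (-3 - 1*0)*V) - 18)) = 1/(19223 - 113*((3 + (-3 - 1*0)*2) - 18)) = 1/(19223 - 113*((3 + (-3 + 0)*2) - 18)) = 1/(19223 - 113*((3 - 3*2) - 18)) = 1/(19223 - 113*((3 - 6) - 18)) = 1/(19223 - 113*(-3 - 18)) = 1/(19223 - 113*(-21)) = 1/(19223 + 2373) = 1/21596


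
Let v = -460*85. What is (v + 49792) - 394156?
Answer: -383464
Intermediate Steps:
v = -39100
(v + 49792) - 394156 = (-39100 + 49792) - 394156 = 10692 - 394156 = -383464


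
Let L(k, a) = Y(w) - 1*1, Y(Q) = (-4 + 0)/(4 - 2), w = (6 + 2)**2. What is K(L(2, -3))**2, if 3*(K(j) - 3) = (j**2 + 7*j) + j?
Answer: 4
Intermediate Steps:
w = 64 (w = 8**2 = 64)
Y(Q) = -2 (Y(Q) = -4/2 = -4*1/2 = -2)
L(k, a) = -3 (L(k, a) = -2 - 1*1 = -2 - 1 = -3)
K(j) = 3 + j**2/3 + 8*j/3 (K(j) = 3 + ((j**2 + 7*j) + j)/3 = 3 + (j**2 + 8*j)/3 = 3 + (j**2/3 + 8*j/3) = 3 + j**2/3 + 8*j/3)
K(L(2, -3))**2 = (3 + (1/3)*(-3)**2 + (8/3)*(-3))**2 = (3 + (1/3)*9 - 8)**2 = (3 + 3 - 8)**2 = (-2)**2 = 4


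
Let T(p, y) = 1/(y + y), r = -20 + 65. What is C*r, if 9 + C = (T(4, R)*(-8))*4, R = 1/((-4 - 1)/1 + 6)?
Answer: -1125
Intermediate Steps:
r = 45
R = 1 (R = 1/(-5*1 + 6) = 1/(-5 + 6) = 1/1 = 1)
T(p, y) = 1/(2*y)
C = -25 (C = -9 + (((½)/1)*(-8))*4 = -9 + (((½)*1)*(-8))*4 = -9 + ((½)*(-8))*4 = -9 - 4*4 = -9 - 16 = -25)
C*r = -25*45 = -1125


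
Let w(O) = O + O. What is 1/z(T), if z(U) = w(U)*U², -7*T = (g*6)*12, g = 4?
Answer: -343/47775744 ≈ -7.1794e-6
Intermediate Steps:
w(O) = 2*O
T = -288/7 (T = -4*6*12/7 = -24*12/7 = -⅐*288 = -288/7 ≈ -41.143)
z(U) = 2*U³ (z(U) = (2*U)*U² = 2*U³)
1/z(T) = 1/(2*(-288/7)³) = 1/(2*(-23887872/343)) = 1/(-47775744/343) = -343/47775744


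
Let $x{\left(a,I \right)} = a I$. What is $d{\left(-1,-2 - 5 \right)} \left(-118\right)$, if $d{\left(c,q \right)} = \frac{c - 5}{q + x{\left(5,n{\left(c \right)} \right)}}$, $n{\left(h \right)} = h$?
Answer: $-59$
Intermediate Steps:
$x{\left(a,I \right)} = I a$
$d{\left(c,q \right)} = \frac{-5 + c}{q + 5 c}$ ($d{\left(c,q \right)} = \frac{c - 5}{q + c 5} = \frac{-5 + c}{q + 5 c}$)
$d{\left(-1,-2 - 5 \right)} \left(-118\right) = \frac{-5 - 1}{\left(-2 - 5\right) + 5 \left(-1\right)} \left(-118\right) = \frac{1}{-7 - 5} \left(-6\right) \left(-118\right) = \frac{1}{-12} \left(-6\right) \left(-118\right) = \left(- \frac{1}{12}\right) \left(-6\right) \left(-118\right) = \frac{1}{2} \left(-118\right) = -59$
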